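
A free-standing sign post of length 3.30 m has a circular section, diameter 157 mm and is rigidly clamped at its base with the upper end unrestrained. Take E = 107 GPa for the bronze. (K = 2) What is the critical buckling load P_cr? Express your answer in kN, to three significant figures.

P_cr ≈ 723 kN

I = πd⁴/64 = π×157⁴/64 = 2.982×10^7 mm⁴
I = 2.982×10^7 mm⁴ = 2.982×10^-5 m⁴
Effective length L_e = K·L = 2 × 3.30 = 6.600 m
P_cr = π²EI / L_e² = π² × 107×10⁹ × 2.982×10^-5 / 6.600² = 7.230×10^5 N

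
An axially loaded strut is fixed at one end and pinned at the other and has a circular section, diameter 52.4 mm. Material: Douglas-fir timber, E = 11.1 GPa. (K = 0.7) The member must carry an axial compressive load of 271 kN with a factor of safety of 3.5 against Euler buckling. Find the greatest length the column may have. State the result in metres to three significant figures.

I = πd⁴/64 = π×52.4⁴/64 = 3.701×10^5 mm⁴
I = 3.701×10^-7 m⁴
Required critical load P_cr = n·P = 3.5 × 271 = 948.5 kN = 9.485×10^5 N
From P_cr = π²EI/(K·L)²:  L = (1/K)·√(π²EI/P_cr) = (1/0.7)·√(π²×1.11×10^10×3.701×10^-7/9.485×10^5)
L = 0.295 m

L_max ≈ 0.295 m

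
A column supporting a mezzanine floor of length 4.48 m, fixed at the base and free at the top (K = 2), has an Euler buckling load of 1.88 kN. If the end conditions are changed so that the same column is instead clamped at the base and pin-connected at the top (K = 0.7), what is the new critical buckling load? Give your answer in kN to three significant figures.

P_cr ≈ 15.3 kN

P_cr ∝ 1/K², so P_cr,new = P_cr,old × (K_old/K_new)² = 1.88 × (2/0.7)²
= 1.88 × 8.163 = 15.3 kN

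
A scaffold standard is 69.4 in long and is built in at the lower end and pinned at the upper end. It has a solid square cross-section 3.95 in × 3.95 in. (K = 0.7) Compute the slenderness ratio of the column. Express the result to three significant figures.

For a square r = a/√12 = 3.95/√12 = 1.140 in
L_e = K·L = 0.7 × 69.4 = 48.58 in
λ = L_e / r_min = 48.580 / 1.140 = 42.6

λ ≈ 42.6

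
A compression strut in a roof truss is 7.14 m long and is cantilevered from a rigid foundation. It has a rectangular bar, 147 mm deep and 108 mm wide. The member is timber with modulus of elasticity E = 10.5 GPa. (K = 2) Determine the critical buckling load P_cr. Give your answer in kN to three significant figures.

Buckling occurs about the weak axis: I_min = h·b³/12 with b = 108 mm (the shorter side).
I_min = 147×108³/12 = 1.543×10^7 mm⁴
I = 1.543×10^7 mm⁴ = 1.543×10^-5 m⁴
Effective length L_e = K·L = 2 × 7.14 = 14.28 m
P_cr = π²EI / L_e² = π² × 10.5×10⁹ × 1.543×10^-5 / 14.28² = 7.842×10^3 N

P_cr ≈ 7.84 kN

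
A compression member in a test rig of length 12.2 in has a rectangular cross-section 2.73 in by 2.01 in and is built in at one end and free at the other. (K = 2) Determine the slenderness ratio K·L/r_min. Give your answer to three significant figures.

For a rectangle r_min = b/√12 = 2.01/√12 = 0.5802 in
L_e = K·L = 2 × 12.2 = 24.40 in
λ = L_e / r_min = 24.400 / 0.5802 = 42.1

λ ≈ 42.1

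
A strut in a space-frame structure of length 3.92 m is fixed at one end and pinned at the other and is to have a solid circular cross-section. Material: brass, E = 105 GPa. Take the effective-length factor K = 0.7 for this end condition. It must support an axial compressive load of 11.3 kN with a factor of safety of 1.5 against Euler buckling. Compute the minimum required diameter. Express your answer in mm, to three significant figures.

Required P_cr = n·P = 1.5 × 11.3 = 16.95 kN
L_e = K·L = 0.7 × 3.92 = 2.744 m
Required I = P_cr·L_e²/(π²E) = 1.695×10^4 × 2.744² / (π² × 1.05×10^11) = 1.232×10^-7 m⁴
I_req = 1.232×10^5 mm⁴
Solid circle: I = πd⁴/64  ⇒  d = (64I/π)^(1/4) = (64×1.232×10^5/π)^(1/4) = 39.8 mm

d ≈ 39.8 mm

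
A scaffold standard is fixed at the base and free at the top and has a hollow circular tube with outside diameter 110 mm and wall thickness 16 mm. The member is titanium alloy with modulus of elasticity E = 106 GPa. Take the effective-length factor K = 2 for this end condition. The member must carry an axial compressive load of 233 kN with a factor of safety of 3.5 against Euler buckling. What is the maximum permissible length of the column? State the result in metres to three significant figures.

Inner diameter d_i = 110 − 2×16 = 78.00 mm
I = π(d_o⁴ − d_i⁴)/64 = π(110⁴ − 78.00⁴)/64 = 5.370×10^6 mm⁴
I = 5.370×10^-6 m⁴
Required critical load P_cr = n·P = 3.5 × 233 = 815.5 kN = 8.155×10^5 N
From P_cr = π²EI/(K·L)²:  L = (1/K)·√(π²EI/P_cr) = (1/2)·√(π²×1.06×10^11×5.370×10^-6/8.155×10^5)
L = 1.31 m

L_max ≈ 1.31 m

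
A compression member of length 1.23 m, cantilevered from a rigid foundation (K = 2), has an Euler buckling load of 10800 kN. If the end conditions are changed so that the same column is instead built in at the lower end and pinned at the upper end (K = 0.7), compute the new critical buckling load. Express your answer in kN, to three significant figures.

P_cr ∝ 1/K², so P_cr,new = P_cr,old × (K_old/K_new)² = 10800 × (2/0.7)²
= 10800 × 8.163 = 88200 kN

P_cr ≈ 88200 kN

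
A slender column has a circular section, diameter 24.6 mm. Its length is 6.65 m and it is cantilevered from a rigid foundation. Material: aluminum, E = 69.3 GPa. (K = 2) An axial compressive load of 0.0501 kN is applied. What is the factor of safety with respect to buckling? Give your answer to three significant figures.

n ≈ 1.39

I = πd⁴/64 = π×24.6⁴/64 = 1.798×10^4 mm⁴
I = 1.798×10^4 mm⁴ = 1.798×10^-8 m⁴
Effective length L_e = K·L = 2 × 6.65 = 13.30 m
P_cr = π²EI / L_e² = π² × 69.3×10⁹ × 1.798×10^-8 / 13.30² = 69.51 N
Factor of safety n = P_cr / P = 0.069509 / 0.0501 = 1.39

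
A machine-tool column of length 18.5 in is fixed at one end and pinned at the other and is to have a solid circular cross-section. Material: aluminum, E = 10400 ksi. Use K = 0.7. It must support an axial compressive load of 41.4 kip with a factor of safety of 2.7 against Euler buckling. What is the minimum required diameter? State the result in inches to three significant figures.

d ≈ 1.39 in

Required P_cr = n·P = 2.7 × 41.4 = 111.8 kip
L_e = K·L = 0.7 × 18.5 = 12.95 in
Required I = P_cr·L_e²/(π²E) = 1.118×10^5 × 12.95² / (π² × 1.04×10^7) = 0.1826 in⁴
Solid circle: I = πd⁴/64  ⇒  d = (64I/π)^(1/4) = (64×0.1826/π)^(1/4) = 1.39 in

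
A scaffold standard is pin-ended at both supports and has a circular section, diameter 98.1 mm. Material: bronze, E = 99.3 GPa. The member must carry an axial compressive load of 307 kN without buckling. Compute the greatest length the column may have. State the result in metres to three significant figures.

L_max ≈ 3.81 m

I = πd⁴/64 = π×98.1⁴/64 = 4.546×10^6 mm⁴
I = 4.546×10^-6 m⁴
At the buckling limit P_cr = P = 3.070×10^5 N
From P_cr = π²EI/(K·L)²:  L = (1/K)·√(π²EI/P_cr) = (1/1)·√(π²×9.93×10^10×4.546×10^-6/3.070×10^5)
L = 3.81 m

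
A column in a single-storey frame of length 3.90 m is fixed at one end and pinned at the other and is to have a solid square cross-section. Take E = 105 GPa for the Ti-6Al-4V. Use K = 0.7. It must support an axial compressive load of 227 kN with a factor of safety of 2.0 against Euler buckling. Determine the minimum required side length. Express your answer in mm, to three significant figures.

a ≈ 79.1 mm

Required P_cr = n·P = 2.0 × 227 = 454.0 kN
L_e = K·L = 0.7 × 3.90 = 2.730 m
Required I = P_cr·L_e²/(π²E) = 4.540×10^5 × 2.730² / (π² × 1.05×10^11) = 3.265×10^-6 m⁴
I_req = 3.265×10^6 mm⁴
Solid square: I = a⁴/12  ⇒  a = (12I)^(1/4) = (12×3.265×10^6)^(1/4) = 79.1 mm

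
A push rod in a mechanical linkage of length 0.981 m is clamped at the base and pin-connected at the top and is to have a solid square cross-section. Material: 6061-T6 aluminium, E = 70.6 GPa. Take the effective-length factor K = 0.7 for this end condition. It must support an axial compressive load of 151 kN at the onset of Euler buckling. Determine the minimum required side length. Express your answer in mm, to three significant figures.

a ≈ 33.3 mm

L_e = K·L = 0.7 × 0.981 = 0.6867 m
Required I = P_cr·L_e²/(π²E) = 1.510×10^5 × 0.6867² / (π² × 7.06×10^10) = 1.022×10^-7 m⁴
I_req = 1.022×10^5 mm⁴
Solid square: I = a⁴/12  ⇒  a = (12I)^(1/4) = (12×1.022×10^5)^(1/4) = 33.3 mm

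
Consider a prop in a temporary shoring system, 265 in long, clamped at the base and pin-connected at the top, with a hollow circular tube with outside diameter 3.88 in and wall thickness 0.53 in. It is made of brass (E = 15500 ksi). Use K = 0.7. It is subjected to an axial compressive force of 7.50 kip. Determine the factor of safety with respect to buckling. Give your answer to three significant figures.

n ≈ 4.75

Inner diameter d_i = 3.88 − 2×0.53 = 2.820 in
I = π(d_o⁴ − d_i⁴)/64 = π(3.88⁴ − 2.820⁴)/64 = 8.021 in⁴
Effective length L_e = K·L = 0.7 × 265 = 185.5 in
P_cr = π²EI / L_e² = π² × 15500×10³ × 8.021 / 185.5² = 3.566×10^4 lb
Factor of safety n = P_cr / P = 35.657 / 7.50 = 4.75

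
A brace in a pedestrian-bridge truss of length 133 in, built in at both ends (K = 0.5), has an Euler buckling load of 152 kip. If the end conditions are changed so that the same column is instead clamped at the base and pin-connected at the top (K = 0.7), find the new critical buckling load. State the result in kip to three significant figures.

P_cr ≈ 77.6 kip

P_cr ∝ 1/K², so P_cr,new = P_cr,old × (K_old/K_new)² = 152 × (0.5/0.7)²
= 152 × 0.5102 = 77.6 kip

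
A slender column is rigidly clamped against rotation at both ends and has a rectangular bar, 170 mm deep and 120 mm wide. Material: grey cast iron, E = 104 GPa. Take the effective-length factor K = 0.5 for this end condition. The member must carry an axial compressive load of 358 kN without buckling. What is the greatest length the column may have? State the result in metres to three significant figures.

Buckling occurs about the weak axis: I_min = h·b³/12 with b = 120 mm (the shorter side).
I_min = 170×120³/12 = 2.448×10^7 mm⁴
I = 2.448×10^-5 m⁴
At the buckling limit P_cr = P = 3.580×10^5 N
From P_cr = π²EI/(K·L)²:  L = (1/K)·√(π²EI/P_cr) = (1/0.5)·√(π²×1.04×10^11×2.448×10^-5/3.580×10^5)
L = 16.8 m

L_max ≈ 16.8 m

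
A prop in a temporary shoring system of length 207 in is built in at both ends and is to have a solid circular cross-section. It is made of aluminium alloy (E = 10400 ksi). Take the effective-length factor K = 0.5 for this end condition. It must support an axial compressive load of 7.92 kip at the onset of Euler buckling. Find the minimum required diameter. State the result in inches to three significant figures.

L_e = K·L = 0.5 × 207 = 103.5 in
Required I = P_cr·L_e²/(π²E) = 7.920×10^3 × 103.5² / (π² × 1.04×10^7) = 0.8266 in⁴
Solid circle: I = πd⁴/64  ⇒  d = (64I/π)^(1/4) = (64×0.8266/π)^(1/4) = 2.03 in

d ≈ 2.03 in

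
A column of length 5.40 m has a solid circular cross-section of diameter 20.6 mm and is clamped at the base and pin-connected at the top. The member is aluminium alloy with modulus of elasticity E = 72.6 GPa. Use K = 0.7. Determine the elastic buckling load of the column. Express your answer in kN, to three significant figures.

I = πd⁴/64 = π×20.6⁴/64 = 8.840×10^3 mm⁴
I = 8.840×10^3 mm⁴ = 8.840×10^-9 m⁴
Effective length L_e = K·L = 0.7 × 5.40 = 3.780 m
P_cr = π²EI / L_e² = π² × 72.6×10⁹ × 8.840×10^-9 / 3.780² = 443.3 N

P_cr ≈ 0.443 kN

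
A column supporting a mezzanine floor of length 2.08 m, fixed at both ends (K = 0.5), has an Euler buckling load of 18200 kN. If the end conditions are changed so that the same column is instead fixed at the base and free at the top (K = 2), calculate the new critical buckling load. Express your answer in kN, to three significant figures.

P_cr ≈ 1140 kN

P_cr ∝ 1/K², so P_cr,new = P_cr,old × (K_old/K_new)² = 18200 × (0.5/2)²
= 18200 × 0.06250 = 1140 kN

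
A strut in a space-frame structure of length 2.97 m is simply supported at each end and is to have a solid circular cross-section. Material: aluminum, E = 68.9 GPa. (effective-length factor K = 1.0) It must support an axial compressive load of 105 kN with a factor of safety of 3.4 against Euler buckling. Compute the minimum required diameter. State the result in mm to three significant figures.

Required P_cr = n·P = 3.4 × 105 = 357.0 kN
L_e = K·L = 1 × 2.97 = 2.970 m
Required I = P_cr·L_e²/(π²E) = 3.570×10^5 × 2.970² / (π² × 6.89×10^10) = 4.631×10^-6 m⁴
I_req = 4.631×10^6 mm⁴
Solid circle: I = πd⁴/64  ⇒  d = (64I/π)^(1/4) = (64×4.631×10^6/π)^(1/4) = 98.6 mm

d ≈ 98.6 mm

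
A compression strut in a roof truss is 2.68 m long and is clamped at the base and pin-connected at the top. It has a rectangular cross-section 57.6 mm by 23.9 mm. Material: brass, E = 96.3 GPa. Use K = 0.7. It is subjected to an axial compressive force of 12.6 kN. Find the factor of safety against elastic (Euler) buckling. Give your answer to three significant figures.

Buckling occurs about the weak axis: I_min = h·b³/12 with b = 23.9 mm (the shorter side).
I_min = 57.6×23.9³/12 = 6.553×10^4 mm⁴
I = 6.553×10^4 mm⁴ = 6.553×10^-8 m⁴
Effective length L_e = K·L = 0.7 × 2.68 = 1.876 m
P_cr = π²EI / L_e² = π² × 96.3×10⁹ × 6.553×10^-8 / 1.876² = 1.770×10^4 N
Factor of safety n = P_cr / P = 17.697 / 12.6 = 1.40

n ≈ 1.40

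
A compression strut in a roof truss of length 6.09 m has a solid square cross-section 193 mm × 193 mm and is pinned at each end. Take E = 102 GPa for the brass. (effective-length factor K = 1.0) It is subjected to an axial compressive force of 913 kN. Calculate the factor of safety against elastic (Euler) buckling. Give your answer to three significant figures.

n ≈ 3.44

I = a⁴/12 = 193⁴/12 = 1.156×10^8 mm⁴
I = 1.156×10^8 mm⁴ = 1.156×10^-4 m⁴
Effective length L_e = K·L = 1 × 6.09 = 6.090 m
P_cr = π²EI / L_e² = π² × 102×10⁹ × 1.156×10^-4 / 6.090² = 3.138×10^6 N
Factor of safety n = P_cr / P = 3138.4 / 913 = 3.44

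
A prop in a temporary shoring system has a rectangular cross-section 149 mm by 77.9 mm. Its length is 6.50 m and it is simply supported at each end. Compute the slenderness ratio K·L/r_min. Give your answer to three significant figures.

λ ≈ 289

For a rectangle r_min = b/√12 = 77.9/√12 = 22.49 mm
L_e = K·L = 1 × 6.50 m = 6.500 m = 6500.0 mm
λ = L_e / r_min = 6500.0 / 22.49 = 289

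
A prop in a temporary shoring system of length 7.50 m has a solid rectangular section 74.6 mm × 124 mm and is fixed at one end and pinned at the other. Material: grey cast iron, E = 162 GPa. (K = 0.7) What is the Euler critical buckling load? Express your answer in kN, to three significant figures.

P_cr ≈ 249 kN

Buckling occurs about the weak axis: I_min = h·b³/12 with b = 74.6 mm (the shorter side).
I_min = 124×74.6³/12 = 4.290×10^6 mm⁴
I = 4.290×10^6 mm⁴ = 4.290×10^-6 m⁴
Effective length L_e = K·L = 0.7 × 7.50 = 5.250 m
P_cr = π²EI / L_e² = π² × 162×10⁹ × 4.290×10^-6 / 5.250² = 2.489×10^5 N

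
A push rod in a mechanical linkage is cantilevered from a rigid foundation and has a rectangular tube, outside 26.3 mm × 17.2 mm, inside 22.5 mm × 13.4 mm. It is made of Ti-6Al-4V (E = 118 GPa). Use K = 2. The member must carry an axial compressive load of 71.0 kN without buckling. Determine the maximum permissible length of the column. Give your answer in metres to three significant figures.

Weak-axis I_min = (h_o·b_o³ − h_i·b_i³)/12 with b_o = 17.2, b_i = 13.40 mm (shorter outer/inner sides).
I_min = (26.3×17.2³ − 22.50×13.40³)/12 = 6.641×10^3 mm⁴
I = 6.641×10^-9 m⁴
At the buckling limit P_cr = P = 7.100×10^4 N
From P_cr = π²EI/(K·L)²:  L = (1/K)·√(π²EI/P_cr) = (1/2)·√(π²×1.18×10^11×6.641×10^-9/7.100×10^4)
L = 0.165 m

L_max ≈ 0.165 m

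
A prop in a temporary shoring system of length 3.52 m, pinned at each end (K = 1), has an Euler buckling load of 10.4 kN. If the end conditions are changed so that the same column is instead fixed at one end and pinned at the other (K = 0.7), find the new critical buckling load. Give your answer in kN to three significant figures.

P_cr ∝ 1/K², so P_cr,new = P_cr,old × (K_old/K_new)² = 10.4 × (1/0.7)²
= 10.4 × 2.041 = 21.2 kN

P_cr ≈ 21.2 kN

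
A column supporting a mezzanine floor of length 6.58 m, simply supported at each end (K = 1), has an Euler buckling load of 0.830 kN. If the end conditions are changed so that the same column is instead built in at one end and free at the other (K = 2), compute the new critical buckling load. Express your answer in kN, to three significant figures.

P_cr ≈ 0.208 kN

P_cr ∝ 1/K², so P_cr,new = P_cr,old × (K_old/K_new)² = 0.830 × (1/2)²
= 0.830 × 0.2500 = 0.208 kN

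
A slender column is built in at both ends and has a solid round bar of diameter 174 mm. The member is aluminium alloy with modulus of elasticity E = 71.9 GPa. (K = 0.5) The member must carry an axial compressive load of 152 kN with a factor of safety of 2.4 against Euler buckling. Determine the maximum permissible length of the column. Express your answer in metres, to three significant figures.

I = πd⁴/64 = π×174⁴/64 = 4.500×10^7 mm⁴
I = 4.500×10^-5 m⁴
Required critical load P_cr = n·P = 2.4 × 152 = 364.8 kN = 3.648×10^5 N
From P_cr = π²EI/(K·L)²:  L = (1/K)·√(π²EI/P_cr) = (1/0.5)·√(π²×7.19×10^10×4.500×10^-5/3.648×10^5)
L = 18.7 m

L_max ≈ 18.7 m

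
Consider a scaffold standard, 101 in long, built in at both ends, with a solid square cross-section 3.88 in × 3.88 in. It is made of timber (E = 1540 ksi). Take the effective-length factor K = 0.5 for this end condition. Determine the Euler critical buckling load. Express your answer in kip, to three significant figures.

I = a⁴/12 = 3.88⁴/12 = 18.89 in⁴
Effective length L_e = K·L = 0.5 × 101 = 50.50 in
P_cr = π²EI / L_e² = π² × 1540×10³ × 18.89 / 50.50² = 1.126×10^5 lb

P_cr ≈ 113 kip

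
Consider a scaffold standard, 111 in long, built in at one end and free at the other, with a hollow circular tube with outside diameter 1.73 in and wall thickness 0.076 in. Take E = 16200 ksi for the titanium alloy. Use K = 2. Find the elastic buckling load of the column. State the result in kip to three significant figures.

P_cr ≈ 0.439 kip

Inner diameter d_i = 1.73 − 2×0.076 = 1.578 in
I = π(d_o⁴ − d_i⁴)/64 = π(1.73⁴ − 1.578⁴)/64 = 0.1353 in⁴
Effective length L_e = K·L = 2 × 111 = 222.0 in
P_cr = π²EI / L_e² = π² × 16200×10³ × 0.1353 / 222.0² = 439.0 lb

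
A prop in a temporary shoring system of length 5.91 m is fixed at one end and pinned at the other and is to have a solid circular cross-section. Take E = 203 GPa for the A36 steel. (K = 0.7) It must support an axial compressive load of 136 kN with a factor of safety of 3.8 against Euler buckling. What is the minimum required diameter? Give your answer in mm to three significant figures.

d ≈ 97.4 mm

Required P_cr = n·P = 3.8 × 136 = 516.8 kN
L_e = K·L = 0.7 × 5.91 = 4.137 m
Required I = P_cr·L_e²/(π²E) = 5.168×10^5 × 4.137² / (π² × 2.03×10^11) = 4.415×10^-6 m⁴
I_req = 4.415×10^6 mm⁴
Solid circle: I = πd⁴/64  ⇒  d = (64I/π)^(1/4) = (64×4.415×10^6/π)^(1/4) = 97.4 mm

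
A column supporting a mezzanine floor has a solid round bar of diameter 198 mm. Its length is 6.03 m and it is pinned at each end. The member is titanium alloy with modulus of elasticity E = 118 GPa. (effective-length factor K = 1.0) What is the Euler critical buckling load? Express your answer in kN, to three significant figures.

I = πd⁴/64 = π×198⁴/64 = 7.545×10^7 mm⁴
I = 7.545×10^7 mm⁴ = 7.545×10^-5 m⁴
Effective length L_e = K·L = 1 × 6.03 = 6.030 m
P_cr = π²EI / L_e² = π² × 118×10⁹ × 7.545×10^-5 / 6.030² = 2.416×10^6 N

P_cr ≈ 2420 kN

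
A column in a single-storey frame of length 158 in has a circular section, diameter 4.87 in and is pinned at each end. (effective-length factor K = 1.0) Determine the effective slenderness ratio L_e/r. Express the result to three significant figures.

λ ≈ 130

For a solid circle r = d/4 = 4.87/4 = 1.218 in
L_e = K·L = 1 × 158 = 158.0 in
λ = L_e / r_min = 158.00 / 1.218 = 130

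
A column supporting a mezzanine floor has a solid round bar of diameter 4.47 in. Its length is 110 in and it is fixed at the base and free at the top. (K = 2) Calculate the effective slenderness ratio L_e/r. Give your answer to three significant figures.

For a solid circle r = d/4 = 4.47/4 = 1.118 in
L_e = K·L = 2 × 110 = 220.0 in
λ = L_e / r_min = 220.00 / 1.118 = 197

λ ≈ 197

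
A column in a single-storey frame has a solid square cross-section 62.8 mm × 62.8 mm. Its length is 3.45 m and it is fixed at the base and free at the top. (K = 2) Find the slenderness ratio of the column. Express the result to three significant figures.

λ ≈ 381

For a square r = a/√12 = 62.8/√12 = 18.13 mm
L_e = K·L = 2 × 3.45 m = 6.900 m = 6900.0 mm
λ = L_e / r_min = 6900.0 / 18.13 = 381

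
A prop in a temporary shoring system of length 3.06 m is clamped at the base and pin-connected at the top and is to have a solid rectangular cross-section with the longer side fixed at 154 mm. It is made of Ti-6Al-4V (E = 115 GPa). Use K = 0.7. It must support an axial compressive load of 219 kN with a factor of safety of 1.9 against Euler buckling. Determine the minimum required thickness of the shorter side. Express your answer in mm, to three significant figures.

Required P_cr = n·P = 1.9 × 219 = 416.1 kN
L_e = K·L = 0.7 × 3.06 = 2.142 m
Required I = P_cr·L_e²/(π²E) = 4.161×10^5 × 2.142² / (π² × 1.15×10^11) = 1.682×10^-6 m⁴
I_req = 1.682×10^6 mm⁴
Rectangle, weak axis: I_min = h·b³/12 with h = 154 mm fixed  ⇒  b = (12I/h)^(1/3) = 50.8 mm

b ≈ 50.8 mm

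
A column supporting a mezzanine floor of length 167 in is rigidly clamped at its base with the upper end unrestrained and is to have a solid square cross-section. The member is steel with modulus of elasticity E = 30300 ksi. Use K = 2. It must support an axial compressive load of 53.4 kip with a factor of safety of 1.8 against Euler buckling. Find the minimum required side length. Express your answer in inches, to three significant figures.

a ≈ 4.55 in

Required P_cr = n·P = 1.8 × 53.4 = 96.12 kip
L_e = K·L = 2 × 167 = 334.0 in
Required I = P_cr·L_e²/(π²E) = 9.612×10^4 × 334.0² / (π² × 3.03×10^7) = 35.86 in⁴
Solid square: I = a⁴/12  ⇒  a = (12I)^(1/4) = (12×35.86)^(1/4) = 4.55 in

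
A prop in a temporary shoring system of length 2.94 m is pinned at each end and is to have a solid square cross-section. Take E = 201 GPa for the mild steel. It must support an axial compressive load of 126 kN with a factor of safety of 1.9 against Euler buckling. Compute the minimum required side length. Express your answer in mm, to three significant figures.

a ≈ 59.5 mm

Required P_cr = n·P = 1.9 × 126 = 239.4 kN
L_e = K·L = 1 × 2.94 = 2.940 m
Required I = P_cr·L_e²/(π²E) = 2.394×10^5 × 2.940² / (π² × 2.01×10^11) = 1.043×10^-6 m⁴
I_req = 1.043×10^6 mm⁴
Solid square: I = a⁴/12  ⇒  a = (12I)^(1/4) = (12×1.043×10^6)^(1/4) = 59.5 mm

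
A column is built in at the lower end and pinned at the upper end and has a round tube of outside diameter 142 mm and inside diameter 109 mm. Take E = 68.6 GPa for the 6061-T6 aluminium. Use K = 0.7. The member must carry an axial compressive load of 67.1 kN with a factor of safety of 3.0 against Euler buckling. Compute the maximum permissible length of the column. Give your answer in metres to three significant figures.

L_max ≈ 9.46 m

d_o = 142 mm, d_i = 109 mm
I = π(d_o⁴ − d_i⁴)/64 = π(142⁴ − 109.0⁴)/64 = 1.303×10^7 mm⁴
I = 1.303×10^-5 m⁴
Required critical load P_cr = n·P = 3.0 × 67.1 = 201.3 kN = 2.013×10^5 N
From P_cr = π²EI/(K·L)²:  L = (1/K)·√(π²EI/P_cr) = (1/0.7)·√(π²×6.86×10^10×1.303×10^-5/2.013×10^5)
L = 9.46 m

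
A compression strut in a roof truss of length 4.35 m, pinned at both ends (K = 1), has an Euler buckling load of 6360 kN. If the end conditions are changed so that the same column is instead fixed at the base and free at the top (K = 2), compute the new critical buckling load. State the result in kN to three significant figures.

P_cr ≈ 1590 kN

P_cr ∝ 1/K², so P_cr,new = P_cr,old × (K_old/K_new)² = 6360 × (1/2)²
= 6360 × 0.2500 = 1590 kN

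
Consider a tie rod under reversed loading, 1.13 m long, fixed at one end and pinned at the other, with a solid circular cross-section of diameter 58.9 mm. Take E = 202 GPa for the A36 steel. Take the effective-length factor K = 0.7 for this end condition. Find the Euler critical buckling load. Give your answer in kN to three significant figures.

P_cr ≈ 1880 kN

I = πd⁴/64 = π×58.9⁴/64 = 5.908×10^5 mm⁴
I = 5.908×10^5 mm⁴ = 5.908×10^-7 m⁴
Effective length L_e = K·L = 0.7 × 1.13 = 0.7910 m
P_cr = π²EI / L_e² = π² × 202×10⁹ × 5.908×10^-7 / 0.7910² = 1.882×10^6 N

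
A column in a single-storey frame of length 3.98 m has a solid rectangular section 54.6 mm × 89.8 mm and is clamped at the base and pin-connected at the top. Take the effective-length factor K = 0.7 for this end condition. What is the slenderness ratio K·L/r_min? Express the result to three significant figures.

Buckling occurs about the weak axis: I_min = h·b³/12 with b = 54.6 mm (the shorter side).
I_min = 89.8×54.6³/12 = 1.218×10^6 mm⁴
A = 4.903×10^3 mm²;  r_min = √(I/A) = √(1.218×10^6/4.903×10^3) = 15.76 mm
L_e = K·L = 0.7 × 3.98 m = 2.786 m = 2786.0 mm
λ = L_e / r_min = 2786.0 / 15.76 = 177

λ ≈ 177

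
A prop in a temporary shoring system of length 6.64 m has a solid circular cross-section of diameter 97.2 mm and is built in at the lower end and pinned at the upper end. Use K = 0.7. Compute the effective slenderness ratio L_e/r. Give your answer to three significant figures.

λ ≈ 191

For a solid circle r = d/4 = 97.2/4 = 24.30 mm
L_e = K·L = 0.7 × 6.64 m = 4.648 m = 4648.0 mm
λ = L_e / r_min = 4648.0 / 24.30 = 191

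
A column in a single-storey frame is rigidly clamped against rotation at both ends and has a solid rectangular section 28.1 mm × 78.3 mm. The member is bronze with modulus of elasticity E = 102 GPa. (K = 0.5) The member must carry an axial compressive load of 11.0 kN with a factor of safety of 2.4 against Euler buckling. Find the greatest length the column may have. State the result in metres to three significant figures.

L_max ≈ 4.70 m

Buckling occurs about the weak axis: I_min = h·b³/12 with b = 28.1 mm (the shorter side).
I_min = 78.3×28.1³/12 = 1.448×10^5 mm⁴
I = 1.448×10^-7 m⁴
Required critical load P_cr = n·P = 2.4 × 11.0 = 26.40 kN = 2.640×10^4 N
From P_cr = π²EI/(K·L)²:  L = (1/K)·√(π²EI/P_cr) = (1/0.5)·√(π²×1.02×10^11×1.448×10^-7/2.640×10^4)
L = 4.70 m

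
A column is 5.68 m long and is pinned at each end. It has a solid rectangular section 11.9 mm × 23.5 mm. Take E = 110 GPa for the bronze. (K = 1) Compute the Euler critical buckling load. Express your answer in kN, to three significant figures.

Buckling occurs about the weak axis: I_min = h·b³/12 with b = 11.9 mm (the shorter side).
I_min = 23.5×11.9³/12 = 3.300×10^3 mm⁴
I = 3.300×10^3 mm⁴ = 3.300×10^-9 m⁴
Effective length L_e = K·L = 1 × 5.68 = 5.680 m
P_cr = π²EI / L_e² = π² × 110×10⁹ × 3.300×10^-9 / 5.680² = 111.1 N

P_cr ≈ 0.111 kN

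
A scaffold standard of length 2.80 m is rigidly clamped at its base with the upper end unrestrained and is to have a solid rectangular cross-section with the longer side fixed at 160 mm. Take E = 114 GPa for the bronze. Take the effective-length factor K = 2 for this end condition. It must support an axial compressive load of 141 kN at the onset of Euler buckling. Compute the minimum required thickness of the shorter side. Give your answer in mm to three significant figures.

b ≈ 66.6 mm

L_e = K·L = 2 × 2.80 = 5.600 m
Required I = P_cr·L_e²/(π²E) = 1.410×10^5 × 5.600² / (π² × 1.14×10^11) = 3.930×10^-6 m⁴
I_req = 3.930×10^6 mm⁴
Rectangle, weak axis: I_min = h·b³/12 with h = 160 mm fixed  ⇒  b = (12I/h)^(1/3) = 66.6 mm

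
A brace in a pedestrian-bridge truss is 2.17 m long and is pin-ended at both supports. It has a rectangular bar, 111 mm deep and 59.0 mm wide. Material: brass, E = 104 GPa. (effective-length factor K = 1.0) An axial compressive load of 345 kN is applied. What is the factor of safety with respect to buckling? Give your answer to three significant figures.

Buckling occurs about the weak axis: I_min = h·b³/12 with b = 59.0 mm (the shorter side).
I_min = 111×59.0³/12 = 1.900×10^6 mm⁴
I = 1.900×10^6 mm⁴ = 1.900×10^-6 m⁴
Effective length L_e = K·L = 1 × 2.17 = 2.170 m
P_cr = π²EI / L_e² = π² × 104×10⁹ × 1.900×10^-6 / 2.170² = 4.141×10^5 N
Factor of safety n = P_cr / P = 414.11 / 345 = 1.20

n ≈ 1.20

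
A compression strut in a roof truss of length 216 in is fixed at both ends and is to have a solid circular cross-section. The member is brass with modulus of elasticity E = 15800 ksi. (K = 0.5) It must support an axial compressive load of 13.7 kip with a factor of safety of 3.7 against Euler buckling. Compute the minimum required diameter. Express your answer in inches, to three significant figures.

Required P_cr = n·P = 3.7 × 13.7 = 50.69 kip
L_e = K·L = 0.5 × 216 = 108.0 in
Required I = P_cr·L_e²/(π²E) = 5.069×10^4 × 108.0² / (π² × 1.58×10^7) = 3.792 in⁴
Solid circle: I = πd⁴/64  ⇒  d = (64I/π)^(1/4) = (64×3.792/π)^(1/4) = 2.96 in

d ≈ 2.96 in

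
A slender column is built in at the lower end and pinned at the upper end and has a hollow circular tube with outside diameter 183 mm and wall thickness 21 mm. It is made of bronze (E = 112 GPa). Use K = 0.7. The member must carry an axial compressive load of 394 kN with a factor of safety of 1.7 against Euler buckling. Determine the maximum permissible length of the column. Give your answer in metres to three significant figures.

L_max ≈ 11.0 m

Inner diameter d_i = 183 − 2×21 = 141.0 mm
I = π(d_o⁴ − d_i⁴)/64 = π(183⁴ − 141.0⁴)/64 = 3.565×10^7 mm⁴
I = 3.565×10^-5 m⁴
Required critical load P_cr = n·P = 1.7 × 394 = 669.8 kN = 6.698×10^5 N
From P_cr = π²EI/(K·L)²:  L = (1/K)·√(π²EI/P_cr) = (1/0.7)·√(π²×1.12×10^11×3.565×10^-5/6.698×10^5)
L = 11.0 m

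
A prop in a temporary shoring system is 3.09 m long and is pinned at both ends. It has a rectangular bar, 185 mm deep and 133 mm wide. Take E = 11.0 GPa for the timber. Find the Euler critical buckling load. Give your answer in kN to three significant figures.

P_cr ≈ 412 kN

Buckling occurs about the weak axis: I_min = h·b³/12 with b = 133 mm (the shorter side).
I_min = 185×133³/12 = 3.627×10^7 mm⁴
I = 3.627×10^7 mm⁴ = 3.627×10^-5 m⁴
Effective length L_e = K·L = 1 × 3.09 = 3.090 m
P_cr = π²EI / L_e² = π² × 11.0×10⁹ × 3.627×10^-5 / 3.090² = 4.124×10^5 N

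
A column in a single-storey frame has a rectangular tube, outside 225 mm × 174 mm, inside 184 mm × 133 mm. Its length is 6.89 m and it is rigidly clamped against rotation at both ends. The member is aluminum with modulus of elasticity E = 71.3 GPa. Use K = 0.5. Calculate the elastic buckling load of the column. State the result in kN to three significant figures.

Weak-axis I_min = (h_o·b_o³ − h_i·b_i³)/12 with b_o = 174, b_i = 133.0 mm (shorter outer/inner sides).
I_min = (225×174³ − 184.0×133.0³)/12 = 6.270×10^7 mm⁴
I = 6.270×10^7 mm⁴ = 6.270×10^-5 m⁴
Effective length L_e = K·L = 0.5 × 6.89 = 3.445 m
P_cr = π²EI / L_e² = π² × 71.3×10⁹ × 6.270×10^-5 / 3.445² = 3.718×10^6 N

P_cr ≈ 3720 kN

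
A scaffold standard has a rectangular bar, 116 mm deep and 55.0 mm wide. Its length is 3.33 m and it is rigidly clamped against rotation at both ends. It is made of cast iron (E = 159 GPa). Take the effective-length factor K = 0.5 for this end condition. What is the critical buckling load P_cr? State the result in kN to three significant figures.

P_cr ≈ 910 kN

Buckling occurs about the weak axis: I_min = h·b³/12 with b = 55.0 mm (the shorter side).
I_min = 116×55.0³/12 = 1.608×10^6 mm⁴
I = 1.608×10^6 mm⁴ = 1.608×10^-6 m⁴
Effective length L_e = K·L = 0.5 × 3.33 = 1.665 m
P_cr = π²EI / L_e² = π² × 159×10⁹ × 1.608×10^-6 / 1.665² = 9.104×10^5 N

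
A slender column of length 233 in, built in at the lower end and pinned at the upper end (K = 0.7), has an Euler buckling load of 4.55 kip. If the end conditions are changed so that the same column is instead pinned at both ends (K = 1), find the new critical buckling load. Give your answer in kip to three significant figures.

P_cr ≈ 2.23 kip

P_cr ∝ 1/K², so P_cr,new = P_cr,old × (K_old/K_new)² = 4.55 × (0.7/1)²
= 4.55 × 0.4900 = 2.23 kip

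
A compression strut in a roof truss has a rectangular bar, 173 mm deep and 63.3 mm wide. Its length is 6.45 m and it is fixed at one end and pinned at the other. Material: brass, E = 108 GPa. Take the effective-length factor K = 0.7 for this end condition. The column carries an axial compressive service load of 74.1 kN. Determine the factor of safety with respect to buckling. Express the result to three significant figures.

n ≈ 2.58

Buckling occurs about the weak axis: I_min = h·b³/12 with b = 63.3 mm (the shorter side).
I_min = 173×63.3³/12 = 3.657×10^6 mm⁴
I = 3.657×10^6 mm⁴ = 3.657×10^-6 m⁴
Effective length L_e = K·L = 0.7 × 6.45 = 4.515 m
P_cr = π²EI / L_e² = π² × 108×10⁹ × 3.657×10^-6 / 4.515² = 1.912×10^5 N
Factor of safety n = P_cr / P = 191.20 / 74.1 = 2.58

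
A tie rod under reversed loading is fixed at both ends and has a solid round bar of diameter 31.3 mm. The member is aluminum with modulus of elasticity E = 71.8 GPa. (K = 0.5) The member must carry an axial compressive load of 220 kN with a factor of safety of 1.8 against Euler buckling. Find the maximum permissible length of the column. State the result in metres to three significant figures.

L_max ≈ 0.581 m

I = πd⁴/64 = π×31.3⁴/64 = 4.711×10^4 mm⁴
I = 4.711×10^-8 m⁴
Required critical load P_cr = n·P = 1.8 × 220 = 396.0 kN = 3.960×10^5 N
From P_cr = π²EI/(K·L)²:  L = (1/K)·√(π²EI/P_cr) = (1/0.5)·√(π²×7.18×10^10×4.711×10^-8/3.960×10^5)
L = 0.581 m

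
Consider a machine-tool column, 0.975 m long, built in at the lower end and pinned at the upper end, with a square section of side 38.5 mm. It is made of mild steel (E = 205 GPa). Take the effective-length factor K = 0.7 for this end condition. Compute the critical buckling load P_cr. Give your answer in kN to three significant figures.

I = a⁴/12 = 38.5⁴/12 = 1.831×10^5 mm⁴
I = 1.831×10^5 mm⁴ = 1.831×10^-7 m⁴
Effective length L_e = K·L = 0.7 × 0.975 = 0.6825 m
P_cr = π²EI / L_e² = π² × 205×10⁹ × 1.831×10^-7 / 0.6825² = 7.953×10^5 N

P_cr ≈ 795 kN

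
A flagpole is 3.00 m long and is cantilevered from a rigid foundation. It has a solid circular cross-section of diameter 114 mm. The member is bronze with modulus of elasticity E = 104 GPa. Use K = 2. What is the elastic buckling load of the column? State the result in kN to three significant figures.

I = πd⁴/64 = π×114⁴/64 = 8.291×10^6 mm⁴
I = 8.291×10^6 mm⁴ = 8.291×10^-6 m⁴
Effective length L_e = K·L = 2 × 3.00 = 6.000 m
P_cr = π²EI / L_e² = π² × 104×10⁹ × 8.291×10^-6 / 6.000² = 2.364×10^5 N

P_cr ≈ 236 kN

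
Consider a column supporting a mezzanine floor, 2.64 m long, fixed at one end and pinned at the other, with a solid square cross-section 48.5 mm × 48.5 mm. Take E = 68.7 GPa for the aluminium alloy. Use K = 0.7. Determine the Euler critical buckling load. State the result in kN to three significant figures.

P_cr ≈ 91.5 kN

I = a⁴/12 = 48.5⁴/12 = 4.611×10^5 mm⁴
I = 4.611×10^5 mm⁴ = 4.611×10^-7 m⁴
Effective length L_e = K·L = 0.7 × 2.64 = 1.848 m
P_cr = π²EI / L_e² = π² × 68.7×10⁹ × 4.611×10^-7 / 1.848² = 9.155×10^4 N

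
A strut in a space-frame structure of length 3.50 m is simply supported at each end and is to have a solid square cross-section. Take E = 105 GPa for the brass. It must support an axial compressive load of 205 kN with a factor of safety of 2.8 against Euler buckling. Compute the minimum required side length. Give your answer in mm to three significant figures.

Required P_cr = n·P = 2.8 × 205 = 574.0 kN
L_e = K·L = 1 × 3.50 = 3.500 m
Required I = P_cr·L_e²/(π²E) = 5.740×10^5 × 3.500² / (π² × 1.05×10^11) = 6.785×10^-6 m⁴
I_req = 6.785×10^6 mm⁴
Solid square: I = a⁴/12  ⇒  a = (12I)^(1/4) = (12×6.785×10^6)^(1/4) = 95.0 mm

a ≈ 95.0 mm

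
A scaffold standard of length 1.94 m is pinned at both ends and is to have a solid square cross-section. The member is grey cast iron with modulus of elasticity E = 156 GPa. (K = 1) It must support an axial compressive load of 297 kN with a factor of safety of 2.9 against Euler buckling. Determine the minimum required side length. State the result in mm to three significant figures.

a ≈ 70.9 mm

Required P_cr = n·P = 2.9 × 297 = 861.3 kN
L_e = K·L = 1 × 1.94 = 1.940 m
Required I = P_cr·L_e²/(π²E) = 8.613×10^5 × 1.940² / (π² × 1.56×10^11) = 2.105×10^-6 m⁴
I_req = 2.105×10^6 mm⁴
Solid square: I = a⁴/12  ⇒  a = (12I)^(1/4) = (12×2.105×10^6)^(1/4) = 70.9 mm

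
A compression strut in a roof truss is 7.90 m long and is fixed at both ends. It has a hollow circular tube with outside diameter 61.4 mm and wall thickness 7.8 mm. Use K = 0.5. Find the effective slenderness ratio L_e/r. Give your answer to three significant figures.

λ ≈ 206

Inner diameter d_i = 61.4 − 2×7.8 = 45.80 mm
I = π(d_o⁴ − d_i⁴)/64 = π(61.4⁴ − 45.80⁴)/64 = 4.817×10^5 mm⁴
A = 1.313×10^3 mm²;  r_min = √(I/A) = √(4.817×10^5/1.313×10^3) = 19.15 mm
L_e = K·L = 0.5 × 7.90 m = 3.950 m = 3950.0 mm
λ = L_e / r_min = 3950.0 / 19.15 = 206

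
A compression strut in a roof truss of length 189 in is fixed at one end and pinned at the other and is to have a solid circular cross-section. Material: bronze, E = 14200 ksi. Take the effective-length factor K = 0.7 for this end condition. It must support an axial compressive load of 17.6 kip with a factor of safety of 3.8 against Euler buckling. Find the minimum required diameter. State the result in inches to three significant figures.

d ≈ 3.61 in

Required P_cr = n·P = 3.8 × 17.6 = 66.88 kip
L_e = K·L = 0.7 × 189 = 132.3 in
Required I = P_cr·L_e²/(π²E) = 6.688×10^4 × 132.3² / (π² × 1.42×10^7) = 8.353 in⁴
Solid circle: I = πd⁴/64  ⇒  d = (64I/π)^(1/4) = (64×8.353/π)^(1/4) = 3.61 in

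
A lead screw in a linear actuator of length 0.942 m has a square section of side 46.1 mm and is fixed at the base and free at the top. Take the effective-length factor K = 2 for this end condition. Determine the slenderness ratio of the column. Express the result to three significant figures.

λ ≈ 142

For a square r = a/√12 = 46.1/√12 = 13.31 mm
L_e = K·L = 2 × 0.942 m = 1.884 m = 1884.0 mm
λ = L_e / r_min = 1884.0 / 13.31 = 142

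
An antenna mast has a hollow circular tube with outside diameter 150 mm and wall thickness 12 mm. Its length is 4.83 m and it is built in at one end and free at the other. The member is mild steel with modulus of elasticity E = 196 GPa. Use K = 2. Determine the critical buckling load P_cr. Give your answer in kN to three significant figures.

Inner diameter d_i = 150 − 2×12 = 126.0 mm
I = π(d_o⁴ − d_i⁴)/64 = π(150⁴ − 126.0⁴)/64 = 1.248×10^7 mm⁴
I = 1.248×10^7 mm⁴ = 1.248×10^-5 m⁴
Effective length L_e = K·L = 2 × 4.83 = 9.660 m
P_cr = π²EI / L_e² = π² × 196×10⁹ × 1.248×10^-5 / 9.660² = 2.587×10^5 N

P_cr ≈ 259 kN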